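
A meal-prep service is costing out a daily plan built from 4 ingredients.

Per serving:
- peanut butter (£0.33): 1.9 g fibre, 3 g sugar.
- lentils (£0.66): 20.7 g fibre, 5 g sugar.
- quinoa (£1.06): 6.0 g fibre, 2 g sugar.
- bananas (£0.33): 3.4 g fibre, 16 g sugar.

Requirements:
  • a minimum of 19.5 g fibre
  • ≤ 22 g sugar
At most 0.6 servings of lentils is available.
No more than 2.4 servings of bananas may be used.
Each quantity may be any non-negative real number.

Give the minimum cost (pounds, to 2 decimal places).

Let x1 = servings of peanut butter, x2 = servings of lentils, x3 = servings of quinoa, x4 = servings of bananas.
Minimize 0.33x1 + 0.66x2 + 1.06x3 + 0.33x4 subject to:
  1.9x1 + 20.7x2 + 6x3 + 3.4x4 ≥ 19.5   (fibre)
  3x1 + 5x2 + 2x3 + 16x4 ≤ 22   (sugar)
  x2 ≤ 0.6
  x4 ≤ 2.4
  x1, x2, x3, x4 ≥ 0.
At the optimum only lentils, quinoa, bananas are positive (peanut butter = 0). There the fibre, sugar, the lentils cap constraints are tight.
So lentils = 0.6 servings, quinoa = 0.5457 servings, bananas = 1.119 servings.
Hence cost = 0.66·0.6 + 1.06·0.5457 + 0.33·1.119 = £1.3437.

£1.34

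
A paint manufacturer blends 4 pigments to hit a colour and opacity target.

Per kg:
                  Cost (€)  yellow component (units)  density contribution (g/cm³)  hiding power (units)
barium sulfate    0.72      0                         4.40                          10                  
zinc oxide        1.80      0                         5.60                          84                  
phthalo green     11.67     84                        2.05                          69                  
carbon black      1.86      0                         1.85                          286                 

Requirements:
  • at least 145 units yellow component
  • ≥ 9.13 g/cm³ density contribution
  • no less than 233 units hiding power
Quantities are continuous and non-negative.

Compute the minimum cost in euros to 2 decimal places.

€21.62

Let x1 = kg of barium sulfate, x2 = kg of zinc oxide, x3 = kg of phthalo green, x4 = kg of carbon black.
Minimize 0.72x1 + 1.8x2 + 11.67x3 + 1.86x4 with:
  84x3 ≥ 145   (yellow component)
  4.4x1 + 5.6x2 + 2.05x3 + 1.85x4 ≥ 9.13   (density contribution)
  10x1 + 84x2 + 69x3 + 286x4 ≥ 233   (hiding power)
  x1, x2, x3, x4 ≥ 0.
The optimal basis is {barium sulfate, phthalo green, carbon black}; zinc oxide drops out. There the yellow component, density contribution, hiding power constraints are tight.
That vertex is x1 = 1.12, x3 = 1.726, x4 = 0.3591.
Total cost: 0.72·1.12 + 11.67·1.726 + 1.86·0.3591 = 21.6167.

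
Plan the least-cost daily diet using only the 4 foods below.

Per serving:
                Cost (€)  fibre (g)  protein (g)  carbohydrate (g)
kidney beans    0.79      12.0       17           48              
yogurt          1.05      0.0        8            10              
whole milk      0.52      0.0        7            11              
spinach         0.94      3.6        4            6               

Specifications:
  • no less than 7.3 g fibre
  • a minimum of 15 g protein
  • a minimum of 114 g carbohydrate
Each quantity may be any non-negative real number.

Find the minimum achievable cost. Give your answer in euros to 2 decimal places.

€1.88

This is a linear program. Let x1 = servings of kidney beans, x2 = servings of yogurt, x3 = servings of whole milk, x4 = servings of spinach.
Minimize 0.79x1 + 1.05x2 + 0.52x3 + 0.94x4 subject to:
  12x1 + 3.6x4 ≥ 7.3   (fibre)
  17x1 + 8x2 + 7x3 + 4x4 ≥ 15   (protein)
  48x1 + 10x2 + 11x3 + 6x4 ≥ 114   (carbohydrate)
  x1, x2, x3, x4 ≥ 0.
The minimum-cost mix takes nothing from yogurt, whole milk, spinach — only kidney beans. The carbohydrate requirement is met with equality.
So kidney beans = 2.375 servings.
Cost = 0.79·2.375 = 1.8763.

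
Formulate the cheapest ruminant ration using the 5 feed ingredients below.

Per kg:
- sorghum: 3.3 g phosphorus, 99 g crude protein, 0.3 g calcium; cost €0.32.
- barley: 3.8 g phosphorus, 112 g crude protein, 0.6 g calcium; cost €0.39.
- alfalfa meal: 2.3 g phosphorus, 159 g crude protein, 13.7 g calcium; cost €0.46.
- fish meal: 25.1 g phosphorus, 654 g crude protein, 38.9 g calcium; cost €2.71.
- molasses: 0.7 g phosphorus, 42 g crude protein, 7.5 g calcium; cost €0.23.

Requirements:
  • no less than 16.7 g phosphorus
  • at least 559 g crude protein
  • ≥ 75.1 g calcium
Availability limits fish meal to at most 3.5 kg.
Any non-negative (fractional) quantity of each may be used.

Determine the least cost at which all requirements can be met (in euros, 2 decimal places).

Let x1 = kg of sorghum, x2 = kg of barley, x3 = kg of alfalfa meal, x4 = kg of fish meal, x5 = kg of molasses.
Minimize 0.32x1 + 0.39x2 + 0.46x3 + 2.71x4 + 0.23x5 s.t.:
  3.3x1 + 3.8x2 + 2.3x3 + 25.1x4 + 0.7x5 ≥ 16.7   (phosphorus)
  99x1 + 112x2 + 159x3 + 654x4 + 42x5 ≥ 559   (crude protein)
  0.3x1 + 0.6x2 + 13.7x3 + 38.9x4 + 7.5x5 ≥ 75.1   (calcium)
  x4 ≤ 3.5
  x1, x2, x3, x4, x5 ≥ 0.
The optimal basis is {alfalfa meal, fish meal}; sorghum, barley, molasses drop out. There the phosphorus and calcium constraints are tight.
So alfalfa meal = 4.856 kg, fish meal = 0.2204 kg.
Total cost: 0.46·4.856 + 2.71·0.2204 = 2.8310.

€2.83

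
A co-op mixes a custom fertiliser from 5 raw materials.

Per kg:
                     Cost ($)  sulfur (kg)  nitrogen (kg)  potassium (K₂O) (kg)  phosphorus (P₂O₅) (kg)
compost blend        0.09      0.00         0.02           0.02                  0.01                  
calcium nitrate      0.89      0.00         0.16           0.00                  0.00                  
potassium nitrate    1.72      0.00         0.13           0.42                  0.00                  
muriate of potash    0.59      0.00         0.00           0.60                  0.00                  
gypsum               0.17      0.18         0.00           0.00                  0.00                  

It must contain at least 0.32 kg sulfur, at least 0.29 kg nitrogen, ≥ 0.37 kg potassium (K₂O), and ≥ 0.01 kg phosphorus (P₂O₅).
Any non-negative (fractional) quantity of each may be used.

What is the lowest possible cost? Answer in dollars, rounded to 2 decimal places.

$1.69

Treat it as an LP. Let x1 = kg of compost blend, x2 = kg of calcium nitrate, x3 = kg of potassium nitrate, x4 = kg of muriate of potash, x5 = kg of gypsum.
Minimize 0.09x1 + 0.89x2 + 1.72x3 + 0.59x4 + 0.17x5 with:
  0.18x5 ≥ 0.32   (sulfur)
  0.02x1 + 0.16x2 + 0.13x3 ≥ 0.29   (nitrogen)
  0.02x1 + 0.42x3 + 0.6x4 ≥ 0.37   (potassium (K₂O))
  0.01x1 ≥ 0.01   (phosphorus (P₂O₅))
  x1, x2, x3, x4, x5 ≥ 0.
The minimum-cost mix takes nothing from calcium nitrate, potassium nitrate — only compost blend, muriate of potash, gypsum. There the sulfur, nitrogen, potassium (K₂O) constraints are tight.
That vertex is x1 = 14.5, x4 = 0.1333, x5 = 1.778.
Objective = 0.09·14.5 + 0.59·0.1333 + 0.17·1.778 = 1.6859.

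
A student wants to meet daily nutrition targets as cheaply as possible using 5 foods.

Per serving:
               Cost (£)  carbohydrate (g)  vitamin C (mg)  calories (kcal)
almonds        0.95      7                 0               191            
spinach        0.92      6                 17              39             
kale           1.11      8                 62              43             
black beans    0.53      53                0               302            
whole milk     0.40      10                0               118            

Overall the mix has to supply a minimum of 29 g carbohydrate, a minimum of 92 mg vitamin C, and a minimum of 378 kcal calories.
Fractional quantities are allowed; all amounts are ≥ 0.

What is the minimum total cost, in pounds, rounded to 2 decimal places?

£2.20

Let x1 = servings of almonds, x2 = servings of spinach, x3 = servings of kale, x4 = servings of black beans, x5 = servings of whole milk.
Minimise 0.95x1 + 0.92x2 + 1.11x3 + 0.53x4 + 0.4x5 subject to:
  7x1 + 6x2 + 8x3 + 53x4 + 10x5 ≥ 29   (carbohydrate)
  17x2 + 62x3 ≥ 92   (vitamin C)
  191x1 + 39x2 + 43x3 + 302x4 + 118x5 ≥ 378   (calories)
  x1, x2, x3, x4, x5 ≥ 0.
The optimal basis is {kale, black beans}; almonds, spinach, whole milk drop out. There the vitamin C and calories constraints are tight.
That vertex is x3 = 1.484, x4 = 1.04.
Total cost: 1.11·1.484 + 0.53·1.04 = 2.1984.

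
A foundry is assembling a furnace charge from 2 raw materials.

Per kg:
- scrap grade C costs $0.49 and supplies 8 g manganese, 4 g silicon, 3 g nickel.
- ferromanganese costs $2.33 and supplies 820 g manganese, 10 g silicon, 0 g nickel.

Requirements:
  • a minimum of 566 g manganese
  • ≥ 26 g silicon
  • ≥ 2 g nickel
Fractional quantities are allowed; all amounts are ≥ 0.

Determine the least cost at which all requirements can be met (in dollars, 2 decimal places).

Let x1 = kg of scrap grade C, x2 = kg of ferromanganese.
Minimise 0.49x1 + 2.33x2 s.t.:
  8x1 + 820x2 ≥ 566   (manganese)
  4x1 + 10x2 ≥ 26   (silicon)
  3x1 ≥ 2   (nickel)
  x1, x2 ≥ 0.
Both inputs are positive at the optimum. Binding constraints: manganese and silicon.
So scrap grade C = 4.8937 kg, ferromanganese = 0.6425 kg.
Cost = 0.49·4.8937 + 2.33·0.6425 = 3.8949.

$3.89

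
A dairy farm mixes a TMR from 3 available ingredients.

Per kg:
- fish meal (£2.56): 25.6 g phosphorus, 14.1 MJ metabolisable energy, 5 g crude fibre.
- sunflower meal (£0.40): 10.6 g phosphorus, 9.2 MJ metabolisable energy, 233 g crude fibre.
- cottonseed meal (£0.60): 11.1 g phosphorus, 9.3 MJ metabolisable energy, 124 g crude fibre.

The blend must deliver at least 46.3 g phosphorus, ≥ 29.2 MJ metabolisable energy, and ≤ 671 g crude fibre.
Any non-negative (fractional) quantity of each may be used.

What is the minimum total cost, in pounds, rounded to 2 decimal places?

Treat it as an LP. Let x1 = kg of fish meal, x2 = kg of sunflower meal, x3 = kg of cottonseed meal.
Minimize 2.56x1 + 0.4x2 + 0.6x3 subject to:
  25.6x1 + 10.6x2 + 11.1x3 ≥ 46.3   (phosphorus)
  14.1x1 + 9.2x2 + 9.3x3 ≥ 29.2   (metabolisable energy)
  5x1 + 233x2 + 124x3 ≤ 671   (crude fibre)
  x1, x2, x3 ≥ 0.
The cheapest feasible vertex uses only sunflower meal, cottonseed meal; fish meal is not used. There the phosphorus and crude fibre constraints are tight.
That vertex is x2 = 1.342, x3 = 2.89.
Cost = 0.4·1.342 + 0.6·2.89 = 2.2708.

£2.27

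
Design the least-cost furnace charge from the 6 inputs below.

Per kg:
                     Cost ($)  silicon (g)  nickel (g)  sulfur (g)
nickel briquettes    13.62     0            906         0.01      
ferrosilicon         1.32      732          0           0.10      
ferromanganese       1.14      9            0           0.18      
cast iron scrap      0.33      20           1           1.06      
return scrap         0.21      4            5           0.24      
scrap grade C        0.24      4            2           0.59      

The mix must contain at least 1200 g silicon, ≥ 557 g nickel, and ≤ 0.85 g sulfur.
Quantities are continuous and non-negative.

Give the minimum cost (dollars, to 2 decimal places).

Set it up as a linear program. Let x1 = kg of nickel briquettes, x2 = kg of ferrosilicon, x3 = kg of ferromanganese, x4 = kg of cast iron scrap, x5 = kg of return scrap, x6 = kg of scrap grade C.
Minimise 13.62x1 + 1.32x2 + 1.14x3 + 0.33x4 + 0.21x5 + 0.24x6 subject to:
  732x2 + 9x3 + 20x4 + 4x5 + 4x6 ≥ 1200   (silicon)
  906x1 + 1x4 + 5x5 + 2x6 ≥ 557   (nickel)
  0.01x1 + 0.1x2 + 0.18x3 + 1.06x4 + 0.24x5 + 0.59x6 ≤ 0.85   (sulfur)
  x1, x2, x3, x4, x5, x6 ≥ 0.
The optimal basis is {nickel briquettes, ferrosilicon}; ferromanganese, cast iron scrap, return scrap, scrap grade C drop out. The silicon and nickel requirements are met with equality.
That vertex is x1 = 0.6148, x2 = 1.639.
Hence cost = 13.62·0.6148 + 1.32·1.639 = $10.5371.

$10.54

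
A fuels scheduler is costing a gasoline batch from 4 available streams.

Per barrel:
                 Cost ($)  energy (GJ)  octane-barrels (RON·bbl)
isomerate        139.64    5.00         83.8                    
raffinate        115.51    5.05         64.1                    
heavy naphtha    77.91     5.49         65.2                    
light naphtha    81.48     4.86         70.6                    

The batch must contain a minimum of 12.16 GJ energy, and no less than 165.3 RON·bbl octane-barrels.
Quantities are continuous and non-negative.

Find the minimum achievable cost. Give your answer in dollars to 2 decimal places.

$192.85

Let x1 = barrels of isomerate, x2 = barrels of raffinate, x3 = barrels of heavy naphtha, x4 = barrels of light naphtha.
Minimise 139.64x1 + 115.51x2 + 77.91x3 + 81.48x4 with:
  5x1 + 5.05x2 + 5.49x3 + 4.86x4 ≥ 12.16   (energy)
  83.8x1 + 64.1x2 + 65.2x3 + 70.6x4 ≥ 165.3   (octane-barrels)
  x1, x2, x3, x4 ≥ 0.
The optimal basis is {heavy naphtha, light naphtha}; isomerate, raffinate drop out. Binding constraints: energy and octane-barrels.
Optimal quantities: heavy naphtha = 0.77964 barrels, light naphtha = 1.6213 barrels.
Objective = 77.91·0.77964 + 81.48·1.6213 = 192.8453.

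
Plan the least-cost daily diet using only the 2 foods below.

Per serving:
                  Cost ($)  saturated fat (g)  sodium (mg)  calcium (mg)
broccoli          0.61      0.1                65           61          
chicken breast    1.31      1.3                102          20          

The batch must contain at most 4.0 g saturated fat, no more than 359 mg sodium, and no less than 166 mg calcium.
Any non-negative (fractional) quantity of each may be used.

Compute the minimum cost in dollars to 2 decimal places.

Let x1 = servings of broccoli, x2 = servings of chicken breast.
Minimise 0.61x1 + 1.31x2 with:
  0.1x1 + 1.3x2 ≤ 4   (saturated fat)
  65x1 + 102x2 ≤ 359   (sodium)
  61x1 + 20x2 ≥ 166   (calcium)
  x1, x2 ≥ 0.
The optimal basis is {broccoli}; chicken breast drops out. The calcium requirement is met with equality.
Solving gives x1 = 2.721.
Hence cost = 0.61·2.721 = $1.6598.

$1.66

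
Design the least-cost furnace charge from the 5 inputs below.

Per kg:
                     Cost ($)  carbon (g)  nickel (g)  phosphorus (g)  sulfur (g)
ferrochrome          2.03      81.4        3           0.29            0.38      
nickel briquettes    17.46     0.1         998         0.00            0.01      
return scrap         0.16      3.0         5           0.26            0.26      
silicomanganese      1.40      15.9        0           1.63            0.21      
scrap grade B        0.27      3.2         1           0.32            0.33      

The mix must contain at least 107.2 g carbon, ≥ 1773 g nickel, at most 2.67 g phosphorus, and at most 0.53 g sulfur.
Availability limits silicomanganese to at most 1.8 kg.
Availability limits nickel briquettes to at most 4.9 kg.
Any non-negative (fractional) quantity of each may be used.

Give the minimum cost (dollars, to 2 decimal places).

This is a linear program. Let x1 = kg of ferrochrome, x2 = kg of nickel briquettes, x3 = kg of return scrap, x4 = kg of silicomanganese, x5 = kg of scrap grade B.
Minimize 2.03x1 + 17.46x2 + 0.16x3 + 1.4x4 + 0.27x5 with:
  81.4x1 + 0.1x2 + 3x3 + 15.9x4 + 3.2x5 ≥ 107.2   (carbon)
  3x1 + 998x2 + 5x3 + 1x5 ≥ 1773   (nickel)
  0.29x1 + 0.26x3 + 1.63x4 + 0.32x5 ≤ 2.67   (phosphorus)
  0.38x1 + 0.01x2 + 0.26x3 + 0.21x4 + 0.33x5 ≤ 0.53   (sulfur)
  x4 ≤ 1.8
  x2 ≤ 4.9
  x1, x2, x3, x4, x5 ≥ 0.
The optimal basis is {ferrochrome, nickel briquettes, return scrap}; silicomanganese, scrap grade B drop out. Binding constraints: carbon, nickel, sulfur.
That vertex is x1 = 1.3129, x2 = 1.7723, x3 = 0.051471.
Hence cost = 2.03·1.3129 + 17.46·1.7723 + 0.16·0.051471 = $33.6178.

$33.62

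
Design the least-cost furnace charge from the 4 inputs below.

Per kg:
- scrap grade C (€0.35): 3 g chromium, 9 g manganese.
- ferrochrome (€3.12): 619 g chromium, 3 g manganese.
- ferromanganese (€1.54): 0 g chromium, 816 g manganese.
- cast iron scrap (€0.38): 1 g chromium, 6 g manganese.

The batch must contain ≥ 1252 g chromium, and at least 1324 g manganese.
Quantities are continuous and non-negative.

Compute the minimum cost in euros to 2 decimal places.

Let x1 = kg of scrap grade C, x2 = kg of ferrochrome, x3 = kg of ferromanganese, x4 = kg of cast iron scrap.
min 0.35x1 + 3.12x2 + 1.54x3 + 0.38x4 subject to:
  3x1 + 619x2 + 1x4 ≥ 1252   (chromium)
  9x1 + 3x2 + 816x3 + 6x4 ≥ 1324   (manganese)
  x1, x2, x3, x4 ≥ 0.
The optimal basis is {ferrochrome, ferromanganese}; scrap grade C, cast iron scrap drop out. There the chromium and manganese constraints are tight.
That vertex is x2 = 2.023, x3 = 1.615.
Hence cost = 3.12·2.023 + 1.54·1.615 = €8.7989.

€8.80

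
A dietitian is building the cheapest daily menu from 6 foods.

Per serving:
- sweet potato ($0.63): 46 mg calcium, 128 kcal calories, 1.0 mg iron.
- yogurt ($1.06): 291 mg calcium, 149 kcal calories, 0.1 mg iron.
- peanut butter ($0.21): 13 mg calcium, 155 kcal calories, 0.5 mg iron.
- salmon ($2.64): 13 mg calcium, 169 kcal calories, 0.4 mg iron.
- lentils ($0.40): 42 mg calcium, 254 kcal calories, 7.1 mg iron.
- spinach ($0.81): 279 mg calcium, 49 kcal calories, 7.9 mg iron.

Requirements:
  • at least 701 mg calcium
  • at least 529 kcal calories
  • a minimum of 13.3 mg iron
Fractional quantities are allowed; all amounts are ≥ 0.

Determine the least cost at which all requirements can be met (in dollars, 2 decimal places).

$2.49

Let x1 = servings of sweet potato, x2 = servings of yogurt, x3 = servings of peanut butter, x4 = servings of salmon, x5 = servings of lentils, x6 = servings of spinach.
Minimise 0.63x1 + 1.06x2 + 0.21x3 + 2.64x4 + 0.4x5 + 0.81x6 s.t.:
  46x1 + 291x2 + 13x3 + 13x4 + 42x5 + 279x6 ≥ 701   (calcium)
  128x1 + 149x2 + 155x3 + 169x4 + 254x5 + 49x6 ≥ 529   (calories)
  1x1 + 0.1x2 + 0.5x3 + 0.4x4 + 7.1x5 + 7.9x6 ≥ 13.3   (iron)
  x1, x2, x3, x4, x5, x6 ≥ 0.
At the optimum only lentils, spinach are positive (sweet potato, yogurt, peanut butter, salmon = 0). Binding constraints: calcium and calories.
Solving gives x5 = 1.646, x6 = 2.265.
Hence cost = 0.4·1.646 + 0.81·2.265 = $2.4931.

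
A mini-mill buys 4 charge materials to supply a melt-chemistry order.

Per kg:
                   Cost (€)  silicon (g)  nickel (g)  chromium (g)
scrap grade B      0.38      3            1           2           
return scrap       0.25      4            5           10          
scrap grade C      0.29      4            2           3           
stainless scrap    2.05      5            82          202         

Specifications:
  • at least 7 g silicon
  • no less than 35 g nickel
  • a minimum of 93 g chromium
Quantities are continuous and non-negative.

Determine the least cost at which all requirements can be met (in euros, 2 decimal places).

€1.13

Let x1 = kg of scrap grade B, x2 = kg of return scrap, x3 = kg of scrap grade C, x4 = kg of stainless scrap.
Minimize 0.38x1 + 0.25x2 + 0.29x3 + 2.05x4 subject to:
  3x1 + 4x2 + 4x3 + 5x4 ≥ 7   (silicon)
  1x1 + 5x2 + 2x3 + 82x4 ≥ 35   (nickel)
  2x1 + 10x2 + 3x3 + 202x4 ≥ 93   (chromium)
  x1, x2, x3, x4 ≥ 0.
The minimum-cost mix takes nothing from scrap grade B, scrap grade C — only return scrap, stainless scrap. Binding constraints: silicon and chromium.
Solving gives x2 = 1.252, x4 = 0.3984.
Objective = 0.25·1.252 + 2.05·0.3984 = 1.1297.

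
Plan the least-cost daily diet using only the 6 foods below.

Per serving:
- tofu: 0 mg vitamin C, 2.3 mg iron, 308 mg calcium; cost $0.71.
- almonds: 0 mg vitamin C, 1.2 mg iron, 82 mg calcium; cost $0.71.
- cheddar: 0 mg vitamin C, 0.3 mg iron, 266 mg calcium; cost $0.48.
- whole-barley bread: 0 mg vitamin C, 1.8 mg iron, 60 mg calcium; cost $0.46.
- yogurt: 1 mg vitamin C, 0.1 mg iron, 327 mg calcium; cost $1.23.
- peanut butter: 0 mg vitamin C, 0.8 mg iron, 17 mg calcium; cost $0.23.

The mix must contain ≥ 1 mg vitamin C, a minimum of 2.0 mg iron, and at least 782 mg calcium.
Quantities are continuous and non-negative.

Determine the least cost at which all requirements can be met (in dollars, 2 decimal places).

$2.16

Let x1 = servings of tofu, x2 = servings of almonds, x3 = servings of cheddar, x4 = servings of whole-barley bread, x5 = servings of yogurt, x6 = servings of peanut butter.
Minimise 0.71x1 + 0.71x2 + 0.48x3 + 0.46x4 + 1.23x5 + 0.23x6 s.t.:
  1x5 ≥ 1   (vitamin C)
  2.3x1 + 1.2x2 + 0.3x3 + 1.8x4 + 0.1x5 + 0.8x6 ≥ 2   (iron)
  308x1 + 82x2 + 266x3 + 60x4 + 327x5 + 17x6 ≥ 782   (calcium)
  x1, x2, x3, x4, x5, x6 ≥ 0.
The cheapest feasible vertex uses only tofu, cheddar, yogurt; almonds, whole-barley bread, peanut butter are not used. Binding constraints: vitamin C, iron, calcium.
So tofu = 0.7102 servings, cheddar = 0.8881 servings, yogurt = 1 serving.
Hence cost = 0.71·0.7102 + 0.48·0.8881 + 1.23·1 = $2.1605.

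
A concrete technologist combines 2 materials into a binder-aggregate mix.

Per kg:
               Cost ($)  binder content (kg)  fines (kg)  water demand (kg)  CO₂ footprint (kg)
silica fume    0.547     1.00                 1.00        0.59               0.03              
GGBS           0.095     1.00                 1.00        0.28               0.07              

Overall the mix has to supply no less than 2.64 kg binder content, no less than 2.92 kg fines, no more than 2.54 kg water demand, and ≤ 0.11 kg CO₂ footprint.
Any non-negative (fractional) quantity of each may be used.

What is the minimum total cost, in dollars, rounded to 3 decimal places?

$1.344

Treat it as an LP. Let x1 = kg of silica fume, x2 = kg of GGBS.
Minimise 0.547x1 + 0.095x2 subject to:
  1x1 + 1x2 ≥ 2.64   (binder content)
  1x1 + 1x2 ≥ 2.92   (fines)
  0.59x1 + 0.28x2 ≤ 2.54   (water demand)
  0.03x1 + 0.07x2 ≤ 0.11   (CO₂ footprint)
  x1, x2 ≥ 0.
Both inputs are positive at the optimum. There the fines and CO₂ footprint constraints are tight.
That vertex is x1 = 2.36, x2 = 0.56.
Cost = 0.547·2.36 + 0.095·0.56 = 1.34412.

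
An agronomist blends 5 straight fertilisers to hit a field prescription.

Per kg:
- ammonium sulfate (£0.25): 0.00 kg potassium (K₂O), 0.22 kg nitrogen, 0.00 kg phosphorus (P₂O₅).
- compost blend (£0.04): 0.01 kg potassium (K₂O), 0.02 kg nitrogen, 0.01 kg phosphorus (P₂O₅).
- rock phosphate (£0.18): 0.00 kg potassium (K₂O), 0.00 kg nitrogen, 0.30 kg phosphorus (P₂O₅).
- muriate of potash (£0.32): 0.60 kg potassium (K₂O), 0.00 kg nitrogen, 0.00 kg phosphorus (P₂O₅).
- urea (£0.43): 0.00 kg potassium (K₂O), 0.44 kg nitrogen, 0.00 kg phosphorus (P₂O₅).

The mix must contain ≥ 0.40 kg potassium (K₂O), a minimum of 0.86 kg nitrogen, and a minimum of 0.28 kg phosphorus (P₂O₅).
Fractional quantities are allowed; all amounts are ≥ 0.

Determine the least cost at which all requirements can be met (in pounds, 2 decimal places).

Set it up as a linear program. Let x1 = kg of ammonium sulfate, x2 = kg of compost blend, x3 = kg of rock phosphate, x4 = kg of muriate of potash, x5 = kg of urea.
Minimise 0.25x1 + 0.04x2 + 0.18x3 + 0.32x4 + 0.43x5 subject to:
  0.01x2 + 0.6x4 ≥ 0.4   (potassium (K₂O))
  0.22x1 + 0.02x2 + 0.44x5 ≥ 0.86   (nitrogen)
  0.01x2 + 0.3x3 ≥ 0.28   (phosphorus (P₂O₅))
  x1, x2, x3, x4, x5 ≥ 0.
At the optimum only rock phosphate, muriate of potash, urea are positive (ammonium sulfate, compost blend = 0). The potassium (K₂O), nitrogen, phosphorus (P₂O₅) requirements are met with equality.
So rock phosphate = 0.9333 kg, muriate of potash = 0.6667 kg, urea = 1.955 kg.
Objective = 0.18·0.9333 + 0.32·0.6667 + 0.43·1.955 = 1.2220.

£1.22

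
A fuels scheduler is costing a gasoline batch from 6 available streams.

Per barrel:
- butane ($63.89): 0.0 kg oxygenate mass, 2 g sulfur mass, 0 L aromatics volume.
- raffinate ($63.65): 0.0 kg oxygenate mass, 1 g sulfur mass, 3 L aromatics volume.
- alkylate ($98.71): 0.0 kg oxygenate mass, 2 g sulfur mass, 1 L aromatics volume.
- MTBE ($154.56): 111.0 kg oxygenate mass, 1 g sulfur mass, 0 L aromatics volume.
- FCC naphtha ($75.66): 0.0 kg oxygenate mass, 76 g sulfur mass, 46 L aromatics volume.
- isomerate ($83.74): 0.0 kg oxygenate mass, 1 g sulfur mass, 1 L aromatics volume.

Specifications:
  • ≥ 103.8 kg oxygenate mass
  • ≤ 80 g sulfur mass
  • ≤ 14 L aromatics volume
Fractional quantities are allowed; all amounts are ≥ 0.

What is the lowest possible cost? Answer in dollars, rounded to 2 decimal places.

Let x1 = barrels of butane, x2 = barrels of raffinate, x3 = barrels of alkylate, x4 = barrels of MTBE, x5 = barrels of FCC naphtha, x6 = barrels of isomerate.
Minimise 63.89x1 + 63.65x2 + 98.71x3 + 154.56x4 + 75.66x5 + 83.74x6 with:
  111x4 ≥ 103.8   (oxygenate mass)
  2x1 + 1x2 + 2x3 + 1x4 + 76x5 + 1x6 ≤ 80   (sulfur mass)
  3x2 + 1x3 + 46x5 + 1x6 ≤ 14   (aromatics volume)
  x1, x2, x3, x4, x5, x6 ≥ 0.
The cheapest feasible vertex uses only MTBE; butane, raffinate, alkylate, FCC naphtha, isomerate are not used. Binding constraint: oxygenate mass.
That vertex is x4 = 0.9351.
Total cost: 154.56·0.9351 = 144.5291.

$144.53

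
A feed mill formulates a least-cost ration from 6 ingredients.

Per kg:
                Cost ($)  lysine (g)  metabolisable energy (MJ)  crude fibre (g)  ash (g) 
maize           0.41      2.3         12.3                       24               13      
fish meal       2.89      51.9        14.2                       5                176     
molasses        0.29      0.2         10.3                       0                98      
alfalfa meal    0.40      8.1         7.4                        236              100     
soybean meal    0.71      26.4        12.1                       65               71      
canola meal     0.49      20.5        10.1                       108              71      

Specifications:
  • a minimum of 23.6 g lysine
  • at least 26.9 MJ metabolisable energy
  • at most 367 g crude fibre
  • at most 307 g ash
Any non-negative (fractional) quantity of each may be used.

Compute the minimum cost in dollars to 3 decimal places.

Let x1 = kg of maize, x2 = kg of fish meal, x3 = kg of molasses, x4 = kg of alfalfa meal, x5 = kg of soybean meal, x6 = kg of canola meal.
Minimize 0.41x1 + 2.89x2 + 0.29x3 + 0.4x4 + 0.71x5 + 0.49x6 with:
  2.3x1 + 51.9x2 + 0.2x3 + 8.1x4 + 26.4x5 + 20.5x6 ≥ 23.6   (lysine)
  12.3x1 + 14.2x2 + 10.3x3 + 7.4x4 + 12.1x5 + 10.1x6 ≥ 26.9   (metabolisable energy)
  24x1 + 5x2 + 236x4 + 65x5 + 108x6 ≤ 367   (crude fibre)
  13x1 + 176x2 + 98x3 + 100x4 + 71x5 + 71x6 ≤ 307   (ash)
  x1, x2, x3, x4, x5, x6 ≥ 0.
The minimum-cost mix takes nothing from maize, fish meal, alfalfa meal, soybean meal — only molasses, canola meal. The lysine and metabolisable energy requirements are met with equality.
That vertex is x3 = 1.497, x6 = 1.137.
Cost = 0.29·1.497 + 0.49·1.137 = 0.99126.

$0.991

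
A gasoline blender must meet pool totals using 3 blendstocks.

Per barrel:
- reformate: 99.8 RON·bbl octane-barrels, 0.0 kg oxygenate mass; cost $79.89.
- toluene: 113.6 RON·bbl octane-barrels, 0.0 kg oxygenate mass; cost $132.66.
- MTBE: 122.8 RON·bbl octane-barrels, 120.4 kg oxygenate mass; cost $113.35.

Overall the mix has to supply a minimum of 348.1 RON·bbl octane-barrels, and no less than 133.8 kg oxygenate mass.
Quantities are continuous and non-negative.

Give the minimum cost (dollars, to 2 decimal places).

Treat it as an LP. Let x1 = barrels of reformate, x2 = barrels of toluene, x3 = barrels of MTBE.
Minimize 79.89x1 + 132.66x2 + 113.35x3 s.t.:
  99.8x1 + 113.6x2 + 122.8x3 ≥ 348.1   (octane-barrels)
  120.4x3 ≥ 133.8   (oxygenate mass)
  x1, x2, x3 ≥ 0.
The optimal basis is {reformate, MTBE}; toluene drops out. There the octane-barrels and oxygenate mass constraints are tight.
That vertex is x1 = 2.121, x3 = 1.111.
Objective = 79.89·2.121 + 113.35·1.111 = 295.3785.

$295.38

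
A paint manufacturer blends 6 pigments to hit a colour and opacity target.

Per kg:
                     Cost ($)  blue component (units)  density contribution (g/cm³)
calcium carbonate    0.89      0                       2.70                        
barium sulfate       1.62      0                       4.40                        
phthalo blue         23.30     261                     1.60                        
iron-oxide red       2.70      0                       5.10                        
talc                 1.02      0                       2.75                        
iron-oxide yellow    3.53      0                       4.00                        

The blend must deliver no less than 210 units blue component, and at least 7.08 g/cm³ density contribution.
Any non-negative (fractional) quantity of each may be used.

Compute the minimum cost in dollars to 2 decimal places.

Treat it as an LP. Let x1 = kg of calcium carbonate, x2 = kg of barium sulfate, x3 = kg of phthalo blue, x4 = kg of iron-oxide red, x5 = kg of talc, x6 = kg of iron-oxide yellow.
Minimise 0.89x1 + 1.62x2 + 23.3x3 + 2.7x4 + 1.02x5 + 3.53x6 with:
  261x3 ≥ 210   (blue component)
  2.7x1 + 4.4x2 + 1.6x3 + 5.1x4 + 2.75x5 + 4x6 ≥ 7.08   (density contribution)
  x1, x2, x3, x4, x5, x6 ≥ 0.
At the optimum only calcium carbonate, phthalo blue are positive (barium sulfate, iron-oxide red, talc, iron-oxide yellow = 0). Binding constraints: blue component and density contribution.
That vertex is x1 = 2.145, x3 = 0.8046.
Objective = 0.89·2.145 + 23.3·0.8046 = 20.6562.

$20.66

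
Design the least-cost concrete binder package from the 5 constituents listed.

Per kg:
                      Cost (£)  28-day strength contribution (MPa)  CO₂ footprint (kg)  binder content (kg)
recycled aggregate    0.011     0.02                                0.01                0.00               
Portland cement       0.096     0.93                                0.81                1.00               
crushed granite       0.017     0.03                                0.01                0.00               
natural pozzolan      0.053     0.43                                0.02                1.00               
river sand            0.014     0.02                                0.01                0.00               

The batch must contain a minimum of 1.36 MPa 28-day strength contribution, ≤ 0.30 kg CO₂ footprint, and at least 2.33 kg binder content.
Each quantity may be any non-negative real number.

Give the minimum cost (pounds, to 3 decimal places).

£0.162

Treat it as an LP. Let x1 = kg of recycled aggregate, x2 = kg of Portland cement, x3 = kg of crushed granite, x4 = kg of natural pozzolan, x5 = kg of river sand.
min 0.011x1 + 0.096x2 + 0.017x3 + 0.053x4 + 0.014x5 s.t.:
  0.02x1 + 0.93x2 + 0.03x3 + 0.43x4 + 0.02x5 ≥ 1.36   (28-day strength contribution)
  0.01x1 + 0.81x2 + 0.01x3 + 0.02x4 + 0.01x5 ≤ 0.3   (CO₂ footprint)
  1x2 + 1x4 ≥ 2.33   (binder content)
  x1, x2, x3, x4, x5 ≥ 0.
At the optimum only Portland cement, natural pozzolan are positive (recycled aggregate, crushed granite, river sand = 0). There the 28-day strength contribution and CO₂ footprint constraints are tight.
So Portland cement = 0.3088 kg, natural pozzolan = 2.495 kg.
Cost = 0.096·0.3088 + 0.053·2.495 = 0.16188.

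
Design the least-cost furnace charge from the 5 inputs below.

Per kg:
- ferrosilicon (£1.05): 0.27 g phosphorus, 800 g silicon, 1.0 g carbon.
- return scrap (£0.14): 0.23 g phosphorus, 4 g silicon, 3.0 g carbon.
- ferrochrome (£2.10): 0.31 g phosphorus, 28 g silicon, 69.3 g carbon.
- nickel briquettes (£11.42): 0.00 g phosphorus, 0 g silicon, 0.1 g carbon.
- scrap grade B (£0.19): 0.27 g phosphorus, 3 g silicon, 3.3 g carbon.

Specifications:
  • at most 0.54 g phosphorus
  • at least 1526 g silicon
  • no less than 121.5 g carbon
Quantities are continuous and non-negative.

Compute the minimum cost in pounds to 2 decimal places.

Treat it as an LP. Let x1 = kg of ferrosilicon, x2 = kg of return scrap, x3 = kg of ferrochrome, x4 = kg of nickel briquettes, x5 = kg of scrap grade B.
Minimize 1.05x1 + 0.14x2 + 2.1x3 + 11.42x4 + 0.19x5 subject to:
  0.27x1 + 0.23x2 + 0.31x3 + 0.27x5 ≤ 0.54   (phosphorus)
  800x1 + 4x2 + 28x3 + 3x5 ≥ 1526   (silicon)
  1x1 + 3x2 + 69.3x3 + 0.1x4 + 3.3x5 ≥ 121.5   (carbon)
  x1, x2, x3, x4, x5 ≥ 0.
The cheapest feasible vertex uses only ferrosilicon, ferrochrome, nickel briquettes; return scrap, scrap grade B are not used. The phosphorus, silicon, carbon requirements are met with equality.
That vertex is x1 = 1.904592, x3 = 0.08309765, x4 = 1138.367.
Total cost: 1.05·1.904592 + 2.1·0.08309765 + 11.42·1138.367 = 13002.3255.

£13002.33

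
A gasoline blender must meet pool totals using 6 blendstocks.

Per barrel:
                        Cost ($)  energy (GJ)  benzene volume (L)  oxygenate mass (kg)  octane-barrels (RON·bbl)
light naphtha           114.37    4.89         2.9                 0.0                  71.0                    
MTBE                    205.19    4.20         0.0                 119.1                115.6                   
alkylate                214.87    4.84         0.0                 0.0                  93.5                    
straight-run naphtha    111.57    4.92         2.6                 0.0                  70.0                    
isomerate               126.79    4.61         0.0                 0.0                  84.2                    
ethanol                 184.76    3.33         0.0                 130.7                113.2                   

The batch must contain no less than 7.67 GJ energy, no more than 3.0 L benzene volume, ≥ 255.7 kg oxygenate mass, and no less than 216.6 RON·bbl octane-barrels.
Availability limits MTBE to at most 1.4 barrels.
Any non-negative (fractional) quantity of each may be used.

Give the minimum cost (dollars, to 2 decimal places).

$387.66

Let x1 = barrels of light naphtha, x2 = barrels of MTBE, x3 = barrels of alkylate, x4 = barrels of straight-run naphtha, x5 = barrels of isomerate, x6 = barrels of ethanol.
Minimize 114.37x1 + 205.19x2 + 214.87x3 + 111.57x4 + 126.79x5 + 184.76x6 with:
  4.89x1 + 4.2x2 + 4.84x3 + 4.92x4 + 4.61x5 + 3.33x6 ≥ 7.67   (energy)
  2.9x1 + 2.6x4 ≤ 3   (benzene volume)
  119.1x2 + 130.7x6 ≥ 255.7   (oxygenate mass)
  71x1 + 115.6x2 + 93.5x3 + 70x4 + 84.2x5 + 113.2x6 ≥ 216.6   (octane-barrels)
  x2 ≤ 1.4
  x1, x2, x3, x4, x5, x6 ≥ 0.
The cheapest feasible vertex uses only straight-run naphtha, ethanol; light naphtha, MTBE, alkylate, isomerate are not used. Binding constraints: energy and oxygenate mass.
That vertex is x4 = 0.2348, x6 = 1.9564.
Hence cost = 111.57·0.2348 + 184.76·1.9564 = $387.6611.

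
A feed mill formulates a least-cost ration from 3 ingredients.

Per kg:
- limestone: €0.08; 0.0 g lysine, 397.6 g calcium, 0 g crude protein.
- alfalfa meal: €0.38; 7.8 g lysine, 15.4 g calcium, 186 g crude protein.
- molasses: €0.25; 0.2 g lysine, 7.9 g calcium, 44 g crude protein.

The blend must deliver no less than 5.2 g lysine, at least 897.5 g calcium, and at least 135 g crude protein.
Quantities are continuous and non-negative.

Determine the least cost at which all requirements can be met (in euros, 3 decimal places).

Treat it as an LP. Let x1 = kg of limestone, x2 = kg of alfalfa meal, x3 = kg of molasses.
Minimise 0.08x1 + 0.38x2 + 0.25x3 s.t.:
  7.8x2 + 0.2x3 ≥ 5.2   (lysine)
  397.6x1 + 15.4x2 + 7.9x3 ≥ 897.5   (calcium)
  186x2 + 44x3 ≥ 135   (crude protein)
  x1, x2, x3 ≥ 0.
At the optimum only limestone, alfalfa meal are positive (molasses = 0). The calcium and crude protein requirements are met with equality.
So limestone = 2.229 kg, alfalfa meal = 0.7258 kg.
Cost = 0.08·2.229 + 0.38·0.7258 = 0.45412.

€0.454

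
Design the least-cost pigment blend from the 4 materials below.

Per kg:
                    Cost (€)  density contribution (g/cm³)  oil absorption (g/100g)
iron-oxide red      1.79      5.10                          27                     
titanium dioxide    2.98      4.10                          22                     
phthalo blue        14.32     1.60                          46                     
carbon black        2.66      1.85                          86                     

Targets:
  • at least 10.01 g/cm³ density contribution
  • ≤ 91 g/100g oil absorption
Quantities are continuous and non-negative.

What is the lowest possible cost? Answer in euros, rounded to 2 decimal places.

€3.51

Let x1 = kg of iron-oxide red, x2 = kg of titanium dioxide, x3 = kg of phthalo blue, x4 = kg of carbon black.
min 1.79x1 + 2.98x2 + 14.32x3 + 2.66x4 subject to:
  5.1x1 + 4.1x2 + 1.6x3 + 1.85x4 ≥ 10.01   (density contribution)
  27x1 + 22x2 + 46x3 + 86x4 ≤ 91   (oil absorption)
  x1, x2, x3, x4 ≥ 0.
The minimum-cost mix takes nothing from titanium dioxide, phthalo blue, carbon black — only iron-oxide red. There the density contribution constraint is tight.
Solving gives x1 = 1.963.
Total cost: 1.79·1.963 = 3.5138.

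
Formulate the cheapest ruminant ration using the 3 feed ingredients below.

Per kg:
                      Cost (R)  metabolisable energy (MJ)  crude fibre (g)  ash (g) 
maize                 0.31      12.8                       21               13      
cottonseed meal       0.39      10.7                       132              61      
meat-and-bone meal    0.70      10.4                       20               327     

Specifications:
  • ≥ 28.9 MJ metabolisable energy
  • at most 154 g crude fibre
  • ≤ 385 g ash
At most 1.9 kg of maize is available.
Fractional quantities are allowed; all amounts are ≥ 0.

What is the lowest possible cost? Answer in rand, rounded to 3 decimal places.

Let x1 = kg of maize, x2 = kg of cottonseed meal, x3 = kg of meat-and-bone meal.
min 0.31x1 + 0.39x2 + 0.7x3 with:
  12.8x1 + 10.7x2 + 10.4x3 ≥ 28.9   (metabolisable energy)
  21x1 + 132x2 + 20x3 ≤ 154   (crude fibre)
  13x1 + 61x2 + 327x3 ≤ 385   (ash)
  x1 ≤ 1.9
  x1, x2, x3 ≥ 0.
The optimal basis is {maize, cottonseed meal}; meat-and-bone meal drops out. There the metabolisable energy and the maize cap constraints are tight.
That vertex is x1 = 1.9, x2 = 0.428.
Total cost: 0.31·1.9 + 0.39·0.428 = 0.75592.

R0.756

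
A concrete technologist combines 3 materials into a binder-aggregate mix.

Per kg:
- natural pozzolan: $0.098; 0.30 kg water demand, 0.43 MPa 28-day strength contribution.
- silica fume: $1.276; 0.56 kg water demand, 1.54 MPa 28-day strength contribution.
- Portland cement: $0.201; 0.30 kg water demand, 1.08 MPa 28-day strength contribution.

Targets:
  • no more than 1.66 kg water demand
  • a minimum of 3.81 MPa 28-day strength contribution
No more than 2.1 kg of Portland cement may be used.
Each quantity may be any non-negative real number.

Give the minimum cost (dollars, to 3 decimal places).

Treat it as an LP. Let x1 = kg of natural pozzolan, x2 = kg of silica fume, x3 = kg of Portland cement.
Minimize 0.098x1 + 1.276x2 + 0.201x3 subject to:
  0.3x1 + 0.56x2 + 0.3x3 ≤ 1.66   (water demand)
  0.43x1 + 1.54x2 + 1.08x3 ≥ 3.81   (28-day strength contribution)
  x3 ≤ 2.1
  x1, x2, x3 ≥ 0.
All 3 inputs are positive at the optimum. The water demand, 28-day strength contribution, the Portland cement cap requirements are met with equality.
Solving gives x1 = 3.267, x2 = 0.08906, x3 = 2.1.
Cost = 0.098·3.267 + 1.276·0.08906 + 0.201·2.1 = 0.85591.

$0.856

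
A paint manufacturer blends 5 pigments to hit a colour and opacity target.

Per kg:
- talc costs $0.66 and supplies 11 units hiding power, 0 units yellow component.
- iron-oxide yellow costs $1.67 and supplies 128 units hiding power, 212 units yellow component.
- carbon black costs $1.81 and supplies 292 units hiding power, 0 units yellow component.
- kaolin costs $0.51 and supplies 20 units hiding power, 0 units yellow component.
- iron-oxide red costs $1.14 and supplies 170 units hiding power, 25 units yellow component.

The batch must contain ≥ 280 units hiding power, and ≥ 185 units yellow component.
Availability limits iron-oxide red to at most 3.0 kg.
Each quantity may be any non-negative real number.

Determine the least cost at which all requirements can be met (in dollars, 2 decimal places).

$2.48

Let x1 = kg of talc, x2 = kg of iron-oxide yellow, x3 = kg of carbon black, x4 = kg of kaolin, x5 = kg of iron-oxide red.
Minimize 0.66x1 + 1.67x2 + 1.81x3 + 0.51x4 + 1.14x5 subject to:
  11x1 + 128x2 + 292x3 + 20x4 + 170x5 ≥ 280   (hiding power)
  212x2 + 25x5 ≥ 185   (yellow component)
  x5 ≤ 3
  x1, x2, x3, x4, x5 ≥ 0.
The optimal basis is {iron-oxide yellow, iron-oxide red}; talc, carbon black, kaolin drop out. Binding constraints: hiding power and yellow component.
So iron-oxide yellow = 0.7445 kg, iron-oxide red = 1.086 kg.
Objective = 1.67·0.7445 + 1.14·1.086 = 2.4814.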